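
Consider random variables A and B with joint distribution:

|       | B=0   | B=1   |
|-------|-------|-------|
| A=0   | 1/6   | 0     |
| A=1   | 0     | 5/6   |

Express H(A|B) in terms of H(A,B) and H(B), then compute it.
H(A|B) = H(A,B) - H(B)

Marginal P(B) (column sums):
  P(B=0) = 1/6 + 0 = 1/6
  P(B=1) = 0 + 5/6 = 5/6

H(A,B) = -[(1/6)·log₂(1/6) + (5/6)·log₂(5/6)]
  = 0.4308 + 0.2192
  = 0.6500 bits
H(B) = -[(1/6)·log₂(1/6) + (5/6)·log₂(5/6)]
  = 0.4308 + 0.2192
  = 0.6500 bits

H(A|B) = 0.6500 - 0.6500 = 0.0000 bits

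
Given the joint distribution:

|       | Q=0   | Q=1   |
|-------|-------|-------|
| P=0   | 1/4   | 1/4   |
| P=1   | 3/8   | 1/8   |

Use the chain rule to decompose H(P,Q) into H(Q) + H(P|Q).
By the chain rule: H(P,Q) = H(Q) + H(P|Q)

Marginal P(Q) (column sums):
  P(Q=0) = 1/4 + 3/8 = 5/8
  P(Q=1) = 1/4 + 1/8 = 3/8
H(Q) = -[(5/8)·log₂(5/8) + (3/8)·log₂(3/8)]
  = 0.4238 + 0.5306
  = 0.9544 bits
H(P|Q) = -Σ P(P,Q)·log₂ P(P|Q), where P(P|Q) = P(P,Q) / P(Q)
  (P=0,Q=0): P(P|Q) = (1/4)/(5/8) = 2/5;  -(1/4)·log₂(2/5) = 0.3305
  (P=0,Q=1): P(P|Q) = (1/4)/(3/8) = 2/3;  -(1/4)·log₂(2/3) = 0.1462
  (P=1,Q=0): P(P|Q) = (3/8)/(5/8) = 3/5;  -(3/8)·log₂(3/5) = 0.2764
  (P=1,Q=1): P(P|Q) = (1/8)/(3/8) = 1/3;  -(1/8)·log₂(1/3) = 0.1981
H(P|Q) = 0.3305 + 0.1462 + 0.2764 + 0.1981
  = 0.9512 bits

H(P,Q) = H(Q) + H(P|Q) = 0.9544 + 0.9512 = 1.9056 bits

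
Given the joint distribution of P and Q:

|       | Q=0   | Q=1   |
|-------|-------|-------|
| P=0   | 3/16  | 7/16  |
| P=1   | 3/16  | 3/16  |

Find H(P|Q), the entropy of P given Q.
Marginal P(Q) (column sums):
  P(Q=0) = 3/16 + 3/16 = 3/8
  P(Q=1) = 7/16 + 3/16 = 5/8

H(P|Q) = -Σ P(P,Q)·log₂ P(P|Q), where P(P|Q) = P(P,Q) / P(Q)
  (P=0,Q=0): P(P|Q) = (3/16)/(3/8) = 1/2;  -(3/16)·log₂(1/2) = 0.1875
  (P=0,Q=1): P(P|Q) = (7/16)/(5/8) = 7/10;  -(7/16)·log₂(7/10) = 0.2251
  (P=1,Q=0): P(P|Q) = (3/16)/(3/8) = 1/2;  -(3/16)·log₂(1/2) = 0.1875
  (P=1,Q=1): P(P|Q) = (3/16)/(5/8) = 3/10;  -(3/16)·log₂(3/10) = 0.3257
H(P|Q) = 0.1875 + 0.2251 + 0.1875 + 0.3257
  = 0.9258 bits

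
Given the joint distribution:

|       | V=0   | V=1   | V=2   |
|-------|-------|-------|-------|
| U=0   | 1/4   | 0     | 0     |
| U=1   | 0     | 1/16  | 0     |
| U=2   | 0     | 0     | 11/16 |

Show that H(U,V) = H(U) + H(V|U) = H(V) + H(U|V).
Marginal P(U) (row sums):
  P(U=0) = 1/4 + 0 + 0 = 1/4
  P(U=1) = 0 + 1/16 + 0 = 1/16
  P(U=2) = 0 + 0 + 11/16 = 11/16
Marginal P(V) (column sums):
  P(V=0) = 1/4 + 0 + 0 = 1/4
  P(V=1) = 0 + 1/16 + 0 = 1/16
  P(V=2) = 0 + 0 + 11/16 = 11/16

Decomposition 1: H(U) + H(V|U)
H(U) = -[(1/4)·log₂(1/4) + (1/16)·log₂(1/16) + (11/16)·log₂(11/16)]
  = 0.5000 + 0.2500 + 0.3716
  = 1.1216 bits
H(V|U) = -Σ P(U,V)·log₂ P(V|U), where P(V|U) = P(U,V) / P(U)
  (cells with P(U,V) = 0 contribute 0)
  (U=0,V=0): P(V|U) = (1/4)/(1/4) = 1;  -(1/4)·log₂(1) = 0.0000
  (U=1,V=1): P(V|U) = (1/16)/(1/16) = 1;  -(1/16)·log₂(1) = 0.0000
  (U=2,V=2): P(V|U) = (11/16)/(11/16) = 1;  -(11/16)·log₂(1) = 0.0000
H(V|U) = 0.0000 + 0.0000 + 0.0000
  = 0.0000 bits
H(U) + H(V|U) = 1.1216 + 0.0000 = 1.1216 bits

Decomposition 2: H(V) + H(U|V)
H(V) = -[(1/4)·log₂(1/4) + (1/16)·log₂(1/16) + (11/16)·log₂(11/16)]
  = 0.5000 + 0.2500 + 0.3716
  = 1.1216 bits
H(U|V) = -Σ P(U,V)·log₂ P(U|V), where P(U|V) = P(U,V) / P(V)
  (cells with P(U,V) = 0 contribute 0)
  (U=0,V=0): P(U|V) = (1/4)/(1/4) = 1;  -(1/4)·log₂(1) = 0.0000
  (U=1,V=1): P(U|V) = (1/16)/(1/16) = 1;  -(1/16)·log₂(1) = 0.0000
  (U=2,V=2): P(U|V) = (11/16)/(11/16) = 1;  -(11/16)·log₂(1) = 0.0000
H(U|V) = 0.0000 + 0.0000 + 0.0000
  = 0.0000 bits
H(V) + H(U|V) = 1.1216 + 0.0000 = 1.1216 bits

Direct computation of the joint entropy:
H(U,V) = -[(1/4)·log₂(1/4) + (1/16)·log₂(1/16) + (11/16)·log₂(11/16)]
  = 0.5000 + 0.2500 + 0.3716
  = 1.1216 bits

All three agree: H(U,V) = 1.1216 bits ✓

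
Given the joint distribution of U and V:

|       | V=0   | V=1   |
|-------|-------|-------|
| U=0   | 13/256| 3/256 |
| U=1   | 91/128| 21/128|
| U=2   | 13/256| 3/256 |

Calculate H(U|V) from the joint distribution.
Marginal P(V) (column sums):
  P(V=0) = 13/256 + 91/128 + 13/256 = 13/16
  P(V=1) = 3/256 + 21/128 + 3/256 = 3/16

H(U|V) = -Σ P(U,V)·log₂ P(U|V), where P(U|V) = P(U,V) / P(V)
  (U=0,V=0): P(U|V) = (13/256)/(13/16) = 1/16;  -(13/256)·log₂(1/16) = 0.2031
  (U=0,V=1): P(U|V) = (3/256)/(3/16) = 1/16;  -(3/256)·log₂(1/16) = 0.0469
  (U=1,V=0): P(U|V) = (91/128)/(13/16) = 7/8;  -(91/128)·log₂(7/8) = 0.1370
  (U=1,V=1): P(U|V) = (21/128)/(3/16) = 7/8;  -(21/128)·log₂(7/8) = 0.0316
  (U=2,V=0): P(U|V) = (13/256)/(13/16) = 1/16;  -(13/256)·log₂(1/16) = 0.2031
  (U=2,V=1): P(U|V) = (3/256)/(3/16) = 1/16;  -(3/256)·log₂(1/16) = 0.0469
H(U|V) = 0.2031 + 0.0469 + 0.1370 + 0.0316 + 0.2031 + 0.0469
  = 0.6686 bits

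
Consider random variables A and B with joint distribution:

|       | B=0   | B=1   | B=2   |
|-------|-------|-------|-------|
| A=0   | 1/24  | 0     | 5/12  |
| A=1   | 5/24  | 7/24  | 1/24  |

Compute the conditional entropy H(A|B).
Marginal P(B) (column sums):
  P(B=0) = 1/24 + 5/24 = 1/4
  P(B=1) = 0 + 7/24 = 7/24
  P(B=2) = 5/12 + 1/24 = 11/24

H(A|B) = -Σ P(A,B)·log₂ P(A|B), where P(A|B) = P(A,B) / P(B)
  (cells with P(A,B) = 0 contribute 0)
  (A=0,B=0): P(A|B) = (1/24)/(1/4) = 1/6;  -(1/24)·log₂(1/6) = 0.1077
  (A=0,B=2): P(A|B) = (5/12)/(11/24) = 10/11;  -(5/12)·log₂(10/11) = 0.0573
  (A=1,B=0): P(A|B) = (5/24)/(1/4) = 5/6;  -(5/24)·log₂(5/6) = 0.0548
  (A=1,B=1): P(A|B) = (7/24)/(7/24) = 1;  -(7/24)·log₂(1) = 0.0000
  (A=1,B=2): P(A|B) = (1/24)/(11/24) = 1/11;  -(1/24)·log₂(1/11) = 0.1441
H(A|B) = 0.1077 + 0.0573 + 0.0548 + 0.0000 + 0.1441
  = 0.3639 bits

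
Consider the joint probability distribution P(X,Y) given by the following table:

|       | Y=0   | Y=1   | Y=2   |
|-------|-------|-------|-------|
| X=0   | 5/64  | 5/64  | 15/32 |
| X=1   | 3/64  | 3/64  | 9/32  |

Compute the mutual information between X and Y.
Marginal P(X) (row sums):
  P(X=0) = 5/64 + 5/64 + 15/32 = 5/8
  P(X=1) = 3/64 + 3/64 + 9/32 = 3/8
Marginal P(Y) (column sums):
  P(Y=0) = 5/64 + 3/64 = 1/8
  P(Y=1) = 5/64 + 3/64 = 1/8
  P(Y=2) = 15/32 + 9/32 = 3/4

H(X) = -[(5/8)·log₂(5/8) + (3/8)·log₂(3/8)]
  = 0.4238 + 0.5306
  = 0.9544 bits
H(Y) = -[(1/8)·log₂(1/8) + (1/8)·log₂(1/8) + (3/4)·log₂(3/4)]
  = 0.3750 + 0.3750 + 0.3113
  = 1.0613 bits
H(X,Y) = -[(5/64)·log₂(5/64) + (5/64)·log₂(5/64) + (15/32)·log₂(15/32) + (3/64)·log₂(3/64) + (3/64)·log₂(3/64) + (9/32)·log₂(9/32)]
  = 0.2873 + 0.2873 + 0.5124 + 0.2070 + 0.2070 + 0.5147
  = 2.0157 bits

I(X;Y) = H(X) + H(Y) - H(X,Y)
  = 0.9544 + 1.0613 - 2.0157
  = 0.0000 bits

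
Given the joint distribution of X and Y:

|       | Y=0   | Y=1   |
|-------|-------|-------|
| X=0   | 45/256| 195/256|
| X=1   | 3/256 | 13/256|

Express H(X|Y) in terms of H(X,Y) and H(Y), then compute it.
H(X|Y) = H(X,Y) - H(Y)

Marginal P(Y) (column sums):
  P(Y=0) = 45/256 + 3/256 = 3/16
  P(Y=1) = 195/256 + 13/256 = 13/16

H(X,Y) = -[(45/256)·log₂(45/256) + (195/256)·log₂(195/256) + (3/256)·log₂(3/256) + (13/256)·log₂(13/256)]
  = 0.4409 + 0.2991 + 0.0752 + 0.2183
  = 1.0335 bits
H(Y) = -[(3/16)·log₂(3/16) + (13/16)·log₂(13/16)]
  = 0.4528 + 0.2434
  = 0.6962 bits

H(X|Y) = 1.0335 - 0.6962 = 0.3373 bits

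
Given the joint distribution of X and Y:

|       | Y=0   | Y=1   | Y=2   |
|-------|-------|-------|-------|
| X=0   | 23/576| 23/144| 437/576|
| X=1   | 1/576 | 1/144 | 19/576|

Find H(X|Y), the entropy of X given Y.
Marginal P(Y) (column sums):
  P(Y=0) = 23/576 + 1/576 = 1/24
  P(Y=1) = 23/144 + 1/144 = 1/6
  P(Y=2) = 437/576 + 19/576 = 19/24

H(X|Y) = -Σ P(X,Y)·log₂ P(X|Y), where P(X|Y) = P(X,Y) / P(Y)
  (X=0,Y=0): P(X|Y) = (23/576)/(1/24) = 23/24;  -(23/576)·log₂(23/24) = 0.0025
  (X=0,Y=1): P(X|Y) = (23/144)/(1/6) = 23/24;  -(23/144)·log₂(23/24) = 0.0098
  (X=0,Y=2): P(X|Y) = (437/576)/(19/24) = 23/24;  -(437/576)·log₂(23/24) = 0.0466
  (X=1,Y=0): P(X|Y) = (1/576)/(1/24) = 1/24;  -(1/576)·log₂(1/24) = 0.0080
  (X=1,Y=1): P(X|Y) = (1/144)/(1/6) = 1/24;  -(1/144)·log₂(1/24) = 0.0318
  (X=1,Y=2): P(X|Y) = (19/576)/(19/24) = 1/24;  -(19/576)·log₂(1/24) = 0.1512
H(X|Y) = 0.0025 + 0.0098 + 0.0466 + 0.0080 + 0.0318 + 0.1512
  = 0.2499 bits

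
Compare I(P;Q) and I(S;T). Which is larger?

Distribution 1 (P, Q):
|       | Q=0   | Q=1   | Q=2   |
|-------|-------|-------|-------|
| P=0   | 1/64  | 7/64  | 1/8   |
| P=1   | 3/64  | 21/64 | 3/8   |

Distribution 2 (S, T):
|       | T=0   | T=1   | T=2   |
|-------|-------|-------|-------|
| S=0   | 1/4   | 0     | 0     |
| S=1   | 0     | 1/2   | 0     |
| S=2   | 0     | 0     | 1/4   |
Distribution 1 (P, Q):
Marginal P(P) (row sums):
  P(P=0) = 1/64 + 7/64 + 1/8 = 1/4
  P(P=1) = 3/64 + 21/64 + 3/8 = 3/4
Marginal P(Q) (column sums):
  P(Q=0) = 1/64 + 3/64 = 1/16
  P(Q=1) = 7/64 + 21/64 = 7/16
  P(Q=2) = 1/8 + 3/8 = 1/2

H(P) = -[(1/4)·log₂(1/4) + (3/4)·log₂(3/4)]
  = 0.5000 + 0.3113
  = 0.8113 bits
H(Q) = -[(1/16)·log₂(1/16) + (7/16)·log₂(7/16) + (1/2)·log₂(1/2)]
  = 0.2500 + 0.5218 + 0.5000
  = 1.2718 bits
H(P,Q) = -[(1/64)·log₂(1/64) + (7/64)·log₂(7/64) + (1/8)·log₂(1/8) + (3/64)·log₂(3/64) + (21/64)·log₂(21/64) + (3/8)·log₂(3/8)]
  = 0.0938 + 0.3492 + 0.3750 + 0.2070 + 0.5275 + 0.5306
  = 2.0831 bits

I(P;Q) = H(P) + H(Q) - H(P,Q)
  = 0.8113 + 1.2718 - 2.0831
  = 0.0000 bits

Distribution 2 (S, T):
Marginal P(S) (row sums):
  P(S=0) = 1/4 + 0 + 0 = 1/4
  P(S=1) = 0 + 1/2 + 0 = 1/2
  P(S=2) = 0 + 0 + 1/4 = 1/4
Marginal P(T) (column sums):
  P(T=0) = 1/4 + 0 + 0 = 1/4
  P(T=1) = 0 + 1/2 + 0 = 1/2
  P(T=2) = 0 + 0 + 1/4 = 1/4

H(S) = -[(1/4)·log₂(1/4) + (1/2)·log₂(1/2) + (1/4)·log₂(1/4)]
  = 0.5000 + 0.5000 + 0.5000
  = 1.5000 bits
H(T) = -[(1/4)·log₂(1/4) + (1/2)·log₂(1/2) + (1/4)·log₂(1/4)]
  = 0.5000 + 0.5000 + 0.5000
  = 1.5000 bits
H(S,T) = -[(1/4)·log₂(1/4) + (1/2)·log₂(1/2) + (1/4)·log₂(1/4)]
  = 0.5000 + 0.5000 + 0.5000
  = 1.5000 bits

I(S;T) = H(S) + H(T) - H(S,T)
  = 1.5000 + 1.5000 - 1.5000
  = 1.5000 bits

I(S;T) = 1.5000 bits > I(P;Q) = 0.0000 bits, so (S, T) has the higher mutual information (stronger dependence).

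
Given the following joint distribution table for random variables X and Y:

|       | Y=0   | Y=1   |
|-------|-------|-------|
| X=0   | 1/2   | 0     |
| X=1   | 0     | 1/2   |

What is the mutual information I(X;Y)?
Marginal P(X) (row sums):
  P(X=0) = 1/2 + 0 = 1/2
  P(X=1) = 0 + 1/2 = 1/2
Marginal P(Y) (column sums):
  P(Y=0) = 1/2 + 0 = 1/2
  P(Y=1) = 0 + 1/2 = 1/2

H(X) = -[(1/2)·log₂(1/2) + (1/2)·log₂(1/2)]
  = 0.5000 + 0.5000
  = 1.0000 bits
H(Y) = -[(1/2)·log₂(1/2) + (1/2)·log₂(1/2)]
  = 0.5000 + 0.5000
  = 1.0000 bits
H(X,Y) = -[(1/2)·log₂(1/2) + (1/2)·log₂(1/2)]
  = 0.5000 + 0.5000
  = 1.0000 bits

I(X;Y) = H(X) + H(Y) - H(X,Y)
  = 1.0000 + 1.0000 - 1.0000
  = 1.0000 bits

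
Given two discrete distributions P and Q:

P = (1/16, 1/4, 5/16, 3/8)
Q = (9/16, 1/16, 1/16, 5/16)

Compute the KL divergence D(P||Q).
D(P||Q) = Σ P(i) log₂(P(i)/Q(i))
  i=0: (1/16) × log₂((1/16)/(9/16)) = (1/16) × log₂(1/9) = -0.1981
  i=1: (1/4) × log₂((1/4)/(1/16)) = (1/4) × log₂(4) = 0.5000
  i=2: (5/16) × log₂((5/16)/(1/16)) = (5/16) × log₂(5) = 0.7256
  i=3: (3/8) × log₂((3/8)/(5/16)) = (3/8) × log₂(6/5) = 0.0986
D(P||Q) = -0.1981 + 0.5000 + 0.7256 + 0.0986
  = 1.1261 bits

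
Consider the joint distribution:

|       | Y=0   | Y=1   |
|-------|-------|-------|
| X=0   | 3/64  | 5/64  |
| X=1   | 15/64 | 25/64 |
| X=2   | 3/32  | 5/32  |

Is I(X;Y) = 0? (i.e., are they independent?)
Marginal P(X) (row sums):
  P(X=0) = 3/64 + 5/64 = 1/8
  P(X=1) = 15/64 + 25/64 = 5/8
  P(X=2) = 3/32 + 5/32 = 1/4
Marginal P(Y) (column sums):
  P(Y=0) = 3/64 + 15/64 + 3/32 = 3/8
  P(Y=1) = 5/64 + 25/64 + 5/32 = 5/8

X and Y are independent iff P(X=i,Y=j) = P(X=i)·P(Y=j) for every cell.
  P(X=0)·P(Y=0) = 1/8 × 3/8 = 3/64 = P(X=0,Y=0) ✓
  P(X=0)·P(Y=1) = 1/8 × 5/8 = 5/64 = P(X=0,Y=1) ✓
  P(X=1)·P(Y=0) = 5/8 × 3/8 = 15/64 = P(X=1,Y=0) ✓
  P(X=1)·P(Y=1) = 5/8 × 5/8 = 25/64 = P(X=1,Y=1) ✓
  P(X=2)·P(Y=0) = 1/4 × 3/8 = 3/32 = P(X=2,Y=0) ✓
  P(X=2)·P(Y=1) = 1/4 × 5/8 = 5/32 = P(X=2,Y=1) ✓

Yes, X and Y are independent: every cell factors, so I(X;Y) = 0 bits.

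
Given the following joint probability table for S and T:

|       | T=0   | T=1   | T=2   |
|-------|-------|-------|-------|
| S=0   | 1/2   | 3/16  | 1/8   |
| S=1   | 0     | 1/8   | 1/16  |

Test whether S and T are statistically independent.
Marginal P(S) (row sums):
  P(S=0) = 1/2 + 3/16 + 1/8 = 13/16
  P(S=1) = 0 + 1/8 + 1/16 = 3/16
Marginal P(T) (column sums):
  P(T=0) = 1/2 + 0 = 1/2
  P(T=1) = 3/16 + 1/8 = 5/16
  P(T=2) = 1/8 + 1/16 = 3/16

S and T are independent iff P(S=i,T=j) = P(S=i)·P(T=j) for every cell.
  P(S=0)·P(T=0) = 13/16 × 1/2 = 13/32, but P(S=0,T=0) = 1/2 ✗

No, S and T are not independent. Quantitatively, I(S;T) > 0:

H(S) = -[(13/16)·log₂(13/16) + (3/16)·log₂(3/16)]
  = 0.2434 + 0.4528
  = 0.6962 bits
H(T) = -[(1/2)·log₂(1/2) + (5/16)·log₂(5/16) + (3/16)·log₂(3/16)]
  = 0.5000 + 0.5244 + 0.4528
  = 1.4772 bits
H(S,T) = -[(1/2)·log₂(1/2) + (3/16)·log₂(3/16) + (1/8)·log₂(1/8) + (1/8)·log₂(1/8) + (1/16)·log₂(1/16)]
  = 0.5000 + 0.4528 + 0.3750 + 0.3750 + 0.2500
  = 1.9528 bits
I(S;T) = H(S) + H(T) - H(S,T) = 0.6962 + 1.4772 - 1.9528 = 0.2206 bits > 0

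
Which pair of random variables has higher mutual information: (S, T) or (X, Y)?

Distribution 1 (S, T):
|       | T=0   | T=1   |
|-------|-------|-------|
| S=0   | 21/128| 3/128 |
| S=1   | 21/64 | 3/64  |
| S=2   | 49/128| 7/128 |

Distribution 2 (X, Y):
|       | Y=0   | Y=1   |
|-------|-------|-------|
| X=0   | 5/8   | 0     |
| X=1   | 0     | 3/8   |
Distribution 1 (S, T):
Marginal P(S) (row sums):
  P(S=0) = 21/128 + 3/128 = 3/16
  P(S=1) = 21/64 + 3/64 = 3/8
  P(S=2) = 49/128 + 7/128 = 7/16
Marginal P(T) (column sums):
  P(T=0) = 21/128 + 21/64 + 49/128 = 7/8
  P(T=1) = 3/128 + 3/64 + 7/128 = 1/8

H(S) = -[(3/16)·log₂(3/16) + (3/8)·log₂(3/8) + (7/16)·log₂(7/16)]
  = 0.4528 + 0.5306 + 0.5218
  = 1.5052 bits
H(T) = -[(7/8)·log₂(7/8) + (1/8)·log₂(1/8)]
  = 0.1686 + 0.3750
  = 0.5436 bits
H(S,T) = -[(21/128)·log₂(21/128) + (3/128)·log₂(3/128) + (21/64)·log₂(21/64) + (3/64)·log₂(3/64) + (49/128)·log₂(49/128) + (7/128)·log₂(7/128)]
  = 0.4278 + 0.1269 + 0.5275 + 0.2070 + 0.5303 + 0.2293
  = 2.0488 bits

I(S;T) = H(S) + H(T) - H(S,T)
  = 1.5052 + 0.5436 - 2.0488
  = 0.0000 bits

Distribution 2 (X, Y):
Marginal P(X) (row sums):
  P(X=0) = 5/8 + 0 = 5/8
  P(X=1) = 0 + 3/8 = 3/8
Marginal P(Y) (column sums):
  P(Y=0) = 5/8 + 0 = 5/8
  P(Y=1) = 0 + 3/8 = 3/8

H(X) = -[(5/8)·log₂(5/8) + (3/8)·log₂(3/8)]
  = 0.4238 + 0.5306
  = 0.9544 bits
H(Y) = -[(5/8)·log₂(5/8) + (3/8)·log₂(3/8)]
  = 0.4238 + 0.5306
  = 0.9544 bits
H(X,Y) = -[(5/8)·log₂(5/8) + (3/8)·log₂(3/8)]
  = 0.4238 + 0.5306
  = 0.9544 bits

I(X;Y) = H(X) + H(Y) - H(X,Y)
  = 0.9544 + 0.9544 - 0.9544
  = 0.9544 bits

I(X;Y) = 0.9544 bits > I(S;T) = 0.0000 bits, so (X, Y) has the higher mutual information (stronger dependence).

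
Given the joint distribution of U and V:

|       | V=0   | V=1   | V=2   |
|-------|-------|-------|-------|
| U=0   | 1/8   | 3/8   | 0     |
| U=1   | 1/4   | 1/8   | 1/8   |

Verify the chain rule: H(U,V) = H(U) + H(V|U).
Left side:
H(U,V) = -[(1/8)·log₂(1/8) + (3/8)·log₂(3/8) + (1/4)·log₂(1/4) + (1/8)·log₂(1/8) + (1/8)·log₂(1/8)]
  = 0.3750 + 0.5306 + 0.5000 + 0.3750 + 0.3750
  = 2.1556 bits

Right side:
Marginal P(U) (row sums):
  P(U=0) = 1/8 + 3/8 + 0 = 1/2
  P(U=1) = 1/4 + 1/8 + 1/8 = 1/2
H(U) = -[(1/2)·log₂(1/2) + (1/2)·log₂(1/2)]
  = 0.5000 + 0.5000
  = 1.0000 bits
H(V|U) = -Σ P(U,V)·log₂ P(V|U), where P(V|U) = P(U,V) / P(U)
  (cells with P(U,V) = 0 contribute 0)
  (U=0,V=0): P(V|U) = (1/8)/(1/2) = 1/4;  -(1/8)·log₂(1/4) = 0.2500
  (U=0,V=1): P(V|U) = (3/8)/(1/2) = 3/4;  -(3/8)·log₂(3/4) = 0.1556
  (U=1,V=0): P(V|U) = (1/4)/(1/2) = 1/2;  -(1/4)·log₂(1/2) = 0.2500
  (U=1,V=1): P(V|U) = (1/8)/(1/2) = 1/4;  -(1/8)·log₂(1/4) = 0.2500
  (U=1,V=2): P(V|U) = (1/8)/(1/2) = 1/4;  -(1/8)·log₂(1/4) = 0.2500
H(V|U) = 0.2500 + 0.1556 + 0.2500 + 0.2500 + 0.2500
  = 1.1556 bits
H(U) + H(V|U) = 1.0000 + 1.1556 = 2.1556 bits

Both sides equal 2.1556 bits, so the chain rule holds ✓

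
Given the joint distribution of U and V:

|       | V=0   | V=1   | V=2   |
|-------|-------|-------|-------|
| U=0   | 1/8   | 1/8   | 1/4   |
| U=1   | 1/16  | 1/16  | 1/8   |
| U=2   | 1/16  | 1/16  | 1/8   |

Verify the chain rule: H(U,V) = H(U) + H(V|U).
Left side:
H(U,V) = -[(1/8)·log₂(1/8) + (1/8)·log₂(1/8) + (1/4)·log₂(1/4) + (1/16)·log₂(1/16) + (1/16)·log₂(1/16) + (1/8)·log₂(1/8) + (1/16)·log₂(1/16) + (1/16)·log₂(1/16) + (1/8)·log₂(1/8)]
  = 0.3750 + 0.3750 + 0.5000 + 0.2500 + 0.2500 + 0.3750 + 0.2500 + 0.2500 + 0.3750
  = 3.0000 bits

Right side:
Marginal P(U) (row sums):
  P(U=0) = 1/8 + 1/8 + 1/4 = 1/2
  P(U=1) = 1/16 + 1/16 + 1/8 = 1/4
  P(U=2) = 1/16 + 1/16 + 1/8 = 1/4
H(U) = -[(1/2)·log₂(1/2) + (1/4)·log₂(1/4) + (1/4)·log₂(1/4)]
  = 0.5000 + 0.5000 + 0.5000
  = 1.5000 bits
H(V|U) = -Σ P(U,V)·log₂ P(V|U), where P(V|U) = P(U,V) / P(U)
  (U=0,V=0): P(V|U) = (1/8)/(1/2) = 1/4;  -(1/8)·log₂(1/4) = 0.2500
  (U=0,V=1): P(V|U) = (1/8)/(1/2) = 1/4;  -(1/8)·log₂(1/4) = 0.2500
  (U=0,V=2): P(V|U) = (1/4)/(1/2) = 1/2;  -(1/4)·log₂(1/2) = 0.2500
  (U=1,V=0): P(V|U) = (1/16)/(1/4) = 1/4;  -(1/16)·log₂(1/4) = 0.1250
  (U=1,V=1): P(V|U) = (1/16)/(1/4) = 1/4;  -(1/16)·log₂(1/4) = 0.1250
  (U=1,V=2): P(V|U) = (1/8)/(1/4) = 1/2;  -(1/8)·log₂(1/2) = 0.1250
  (U=2,V=0): P(V|U) = (1/16)/(1/4) = 1/4;  -(1/16)·log₂(1/4) = 0.1250
  (U=2,V=1): P(V|U) = (1/16)/(1/4) = 1/4;  -(1/16)·log₂(1/4) = 0.1250
  (U=2,V=2): P(V|U) = (1/8)/(1/4) = 1/2;  -(1/8)·log₂(1/2) = 0.1250
H(V|U) = 0.2500 + 0.2500 + 0.2500 + 0.1250 + 0.1250 + 0.1250 + 0.1250 + 0.1250 + 0.1250
  = 1.5000 bits
H(U) + H(V|U) = 1.5000 + 1.5000 = 3.0000 bits

Both sides equal 3.0000 bits, so the chain rule holds ✓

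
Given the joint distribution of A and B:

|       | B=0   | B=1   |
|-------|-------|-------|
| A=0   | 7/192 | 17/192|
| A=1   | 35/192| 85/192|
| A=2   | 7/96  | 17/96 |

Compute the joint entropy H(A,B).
H(A,B) = -Σ P(A,B) log₂ P(A,B), summed over the non-zero cells:
H(A,B) = -[(7/192)·log₂(7/192) + (17/192)·log₂(17/192) + (35/192)·log₂(35/192) + (85/192)·log₂(85/192) + (7/96)·log₂(7/96) + (17/96)·log₂(17/96)]
  = 0.1742 + 0.3097 + 0.4476 + 0.5204 + 0.2755 + 0.4423
  = 2.1697 bits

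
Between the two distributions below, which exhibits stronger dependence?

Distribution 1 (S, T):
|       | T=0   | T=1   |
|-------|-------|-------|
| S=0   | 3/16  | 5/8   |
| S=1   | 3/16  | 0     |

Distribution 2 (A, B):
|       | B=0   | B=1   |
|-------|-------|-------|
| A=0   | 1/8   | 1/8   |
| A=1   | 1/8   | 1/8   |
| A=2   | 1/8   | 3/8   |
Distribution 1 (S, T):
Marginal P(S) (row sums):
  P(S=0) = 3/16 + 5/8 = 13/16
  P(S=1) = 3/16 + 0 = 3/16
Marginal P(T) (column sums):
  P(T=0) = 3/16 + 3/16 = 3/8
  P(T=1) = 5/8 + 0 = 5/8

H(S) = -[(13/16)·log₂(13/16) + (3/16)·log₂(3/16)]
  = 0.2434 + 0.4528
  = 0.6962 bits
H(T) = -[(3/8)·log₂(3/8) + (5/8)·log₂(5/8)]
  = 0.5306 + 0.4238
  = 0.9544 bits
H(S,T) = -[(3/16)·log₂(3/16) + (5/8)·log₂(5/8) + (3/16)·log₂(3/16)]
  = 0.4528 + 0.4238 + 0.4528
  = 1.3294 bits

I(S;T) = H(S) + H(T) - H(S,T)
  = 0.6962 + 0.9544 - 1.3294
  = 0.3212 bits

Distribution 2 (A, B):
Marginal P(A) (row sums):
  P(A=0) = 1/8 + 1/8 = 1/4
  P(A=1) = 1/8 + 1/8 = 1/4
  P(A=2) = 1/8 + 3/8 = 1/2
Marginal P(B) (column sums):
  P(B=0) = 1/8 + 1/8 + 1/8 = 3/8
  P(B=1) = 1/8 + 1/8 + 3/8 = 5/8

H(A) = -[(1/4)·log₂(1/4) + (1/4)·log₂(1/4) + (1/2)·log₂(1/2)]
  = 0.5000 + 0.5000 + 0.5000
  = 1.5000 bits
H(B) = -[(3/8)·log₂(3/8) + (5/8)·log₂(5/8)]
  = 0.5306 + 0.4238
  = 0.9544 bits
H(A,B) = -[(1/8)·log₂(1/8) + (1/8)·log₂(1/8) + (1/8)·log₂(1/8) + (1/8)·log₂(1/8) + (1/8)·log₂(1/8) + (3/8)·log₂(3/8)]
  = 0.3750 + 0.3750 + 0.3750 + 0.3750 + 0.3750 + 0.5306
  = 2.4056 bits

I(A;B) = H(A) + H(B) - H(A,B)
  = 1.5000 + 0.9544 - 2.4056
  = 0.0488 bits

I(S;T) = 0.3212 bits > I(A;B) = 0.0488 bits, so (S, T) has the higher mutual information (stronger dependence).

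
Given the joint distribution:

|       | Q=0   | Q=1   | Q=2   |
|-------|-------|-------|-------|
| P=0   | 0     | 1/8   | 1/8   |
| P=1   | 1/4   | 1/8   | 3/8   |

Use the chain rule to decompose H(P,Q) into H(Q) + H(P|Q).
By the chain rule: H(P,Q) = H(Q) + H(P|Q)

Marginal P(Q) (column sums):
  P(Q=0) = 0 + 1/4 = 1/4
  P(Q=1) = 1/8 + 1/8 = 1/4
  P(Q=2) = 1/8 + 3/8 = 1/2
H(Q) = -[(1/4)·log₂(1/4) + (1/4)·log₂(1/4) + (1/2)·log₂(1/2)]
  = 0.5000 + 0.5000 + 0.5000
  = 1.5000 bits
H(P|Q) = -Σ P(P,Q)·log₂ P(P|Q), where P(P|Q) = P(P,Q) / P(Q)
  (cells with P(P,Q) = 0 contribute 0)
  (P=0,Q=1): P(P|Q) = (1/8)/(1/4) = 1/2;  -(1/8)·log₂(1/2) = 0.1250
  (P=0,Q=2): P(P|Q) = (1/8)/(1/2) = 1/4;  -(1/8)·log₂(1/4) = 0.2500
  (P=1,Q=0): P(P|Q) = (1/4)/(1/4) = 1;  -(1/4)·log₂(1) = 0.0000
  (P=1,Q=1): P(P|Q) = (1/8)/(1/4) = 1/2;  -(1/8)·log₂(1/2) = 0.1250
  (P=1,Q=2): P(P|Q) = (3/8)/(1/2) = 3/4;  -(3/8)·log₂(3/4) = 0.1556
H(P|Q) = 0.1250 + 0.2500 + 0.0000 + 0.1250 + 0.1556
  = 0.6556 bits

H(P,Q) = H(Q) + H(P|Q) = 1.5000 + 0.6556 = 2.1556 bits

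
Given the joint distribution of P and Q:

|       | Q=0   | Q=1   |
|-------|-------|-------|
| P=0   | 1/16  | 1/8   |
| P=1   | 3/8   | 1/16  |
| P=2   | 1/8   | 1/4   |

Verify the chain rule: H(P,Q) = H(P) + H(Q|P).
Left side:
H(P,Q) = -[(1/16)·log₂(1/16) + (1/8)·log₂(1/8) + (3/8)·log₂(3/8) + (1/16)·log₂(1/16) + (1/8)·log₂(1/8) + (1/4)·log₂(1/4)]
  = 0.2500 + 0.3750 + 0.5306 + 0.2500 + 0.3750 + 0.5000
  = 2.2806 bits

Right side:
Marginal P(P) (row sums):
  P(P=0) = 1/16 + 1/8 = 3/16
  P(P=1) = 3/8 + 1/16 = 7/16
  P(P=2) = 1/8 + 1/4 = 3/8
H(P) = -[(3/16)·log₂(3/16) + (7/16)·log₂(7/16) + (3/8)·log₂(3/8)]
  = 0.4528 + 0.5218 + 0.5306
  = 1.5052 bits
H(Q|P) = -Σ P(P,Q)·log₂ P(Q|P), where P(Q|P) = P(P,Q) / P(P)
  (P=0,Q=0): P(Q|P) = (1/16)/(3/16) = 1/3;  -(1/16)·log₂(1/3) = 0.0991
  (P=0,Q=1): P(Q|P) = (1/8)/(3/16) = 2/3;  -(1/8)·log₂(2/3) = 0.0731
  (P=1,Q=0): P(Q|P) = (3/8)/(7/16) = 6/7;  -(3/8)·log₂(6/7) = 0.0834
  (P=1,Q=1): P(Q|P) = (1/16)/(7/16) = 1/7;  -(1/16)·log₂(1/7) = 0.1755
  (P=2,Q=0): P(Q|P) = (1/8)/(3/8) = 1/3;  -(1/8)·log₂(1/3) = 0.1981
  (P=2,Q=1): P(Q|P) = (1/4)/(3/8) = 2/3;  -(1/4)·log₂(2/3) = 0.1462
H(Q|P) = 0.0991 + 0.0731 + 0.0834 + 0.1755 + 0.1981 + 0.1462
  = 0.7754 bits
H(P) + H(Q|P) = 1.5052 + 0.7754 = 2.2806 bits

Both sides equal 2.2806 bits, so the chain rule holds ✓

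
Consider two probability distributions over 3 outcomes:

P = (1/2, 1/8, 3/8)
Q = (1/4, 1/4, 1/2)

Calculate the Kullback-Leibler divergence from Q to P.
D(P||Q) = Σ P(i) log₂(P(i)/Q(i))
  i=0: (1/2) × log₂((1/2)/(1/4)) = (1/2) × log₂(2) = 0.5000
  i=1: (1/8) × log₂((1/8)/(1/4)) = (1/8) × log₂(1/2) = -0.1250
  i=2: (3/8) × log₂((3/8)/(1/2)) = (3/8) × log₂(3/4) = -0.1556
D(P||Q) = 0.5000 - 0.1250 - 0.1556
  = 0.2194 bits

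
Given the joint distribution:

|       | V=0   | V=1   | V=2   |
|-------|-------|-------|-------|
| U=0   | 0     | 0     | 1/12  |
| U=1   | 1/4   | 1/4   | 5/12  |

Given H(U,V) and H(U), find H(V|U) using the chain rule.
From the chain rule: H(U,V) = H(U) + H(V|U)
Therefore: H(V|U) = H(U,V) - H(U)

H(U,V) = -[(1/12)·log₂(1/12) + (1/4)·log₂(1/4) + (1/4)·log₂(1/4) + (5/12)·log₂(5/12)]
  = 0.2987 + 0.5000 + 0.5000 + 0.5263
  = 1.8250 bits
Marginal P(U) (row sums):
  P(U=0) = 0 + 0 + 1/12 = 1/12
  P(U=1) = 1/4 + 1/4 + 5/12 = 11/12
H(U) = -[(1/12)·log₂(1/12) + (11/12)·log₂(11/12)]
  = 0.2987 + 0.1151
  = 0.4138 bits

H(V|U) = 1.8250 - 0.4138 = 1.4112 bits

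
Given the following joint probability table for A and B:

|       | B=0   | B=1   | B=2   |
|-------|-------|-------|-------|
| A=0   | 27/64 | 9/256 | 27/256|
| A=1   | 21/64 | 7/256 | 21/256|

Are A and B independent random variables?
Marginal P(A) (row sums):
  P(A=0) = 27/64 + 9/256 + 27/256 = 9/16
  P(A=1) = 21/64 + 7/256 + 21/256 = 7/16
Marginal P(B) (column sums):
  P(B=0) = 27/64 + 21/64 = 3/4
  P(B=1) = 9/256 + 7/256 = 1/16
  P(B=2) = 27/256 + 21/256 = 3/16

A and B are independent iff P(A=i,B=j) = P(A=i)·P(B=j) for every cell.
  P(A=0)·P(B=0) = 9/16 × 3/4 = 27/64 = P(A=0,B=0) ✓
  P(A=0)·P(B=1) = 9/16 × 1/16 = 9/256 = P(A=0,B=1) ✓
  P(A=0)·P(B=2) = 9/16 × 3/16 = 27/256 = P(A=0,B=2) ✓
  P(A=1)·P(B=0) = 7/16 × 3/4 = 21/64 = P(A=1,B=0) ✓
  P(A=1)·P(B=1) = 7/16 × 1/16 = 7/256 = P(A=1,B=1) ✓
  P(A=1)·P(B=2) = 7/16 × 3/16 = 21/256 = P(A=1,B=2) ✓

Yes, A and B are independent: every cell factors, so I(A;B) = 0 bits.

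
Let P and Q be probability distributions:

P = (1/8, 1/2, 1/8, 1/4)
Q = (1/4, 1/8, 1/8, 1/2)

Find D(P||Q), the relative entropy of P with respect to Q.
D(P||Q) = Σ P(i) log₂(P(i)/Q(i))
  i=0: (1/8) × log₂((1/8)/(1/4)) = (1/8) × log₂(1/2) = -0.1250
  i=1: (1/2) × log₂((1/2)/(1/8)) = (1/2) × log₂(4) = 1.0000
  i=2: (1/8) × log₂((1/8)/(1/8)) = (1/8) × log₂(1) = 0.0000
  i=3: (1/4) × log₂((1/4)/(1/2)) = (1/4) × log₂(1/2) = -0.2500
D(P||Q) = -0.1250 + 1.0000 + 0.0000 - 0.2500
  = 0.6250 bits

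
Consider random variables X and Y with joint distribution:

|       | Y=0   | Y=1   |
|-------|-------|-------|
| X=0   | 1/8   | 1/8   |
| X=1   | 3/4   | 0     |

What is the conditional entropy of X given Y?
Marginal P(Y) (column sums):
  P(Y=0) = 1/8 + 3/4 = 7/8
  P(Y=1) = 1/8 + 0 = 1/8

H(X|Y) = -Σ P(X,Y)·log₂ P(X|Y), where P(X|Y) = P(X,Y) / P(Y)
  (cells with P(X,Y) = 0 contribute 0)
  (X=0,Y=0): P(X|Y) = (1/8)/(7/8) = 1/7;  -(1/8)·log₂(1/7) = 0.3509
  (X=0,Y=1): P(X|Y) = (1/8)/(1/8) = 1;  -(1/8)·log₂(1) = 0.0000
  (X=1,Y=0): P(X|Y) = (3/4)/(7/8) = 6/7;  -(3/4)·log₂(6/7) = 0.1668
H(X|Y) = 0.3509 + 0.0000 + 0.1668
  = 0.5177 bits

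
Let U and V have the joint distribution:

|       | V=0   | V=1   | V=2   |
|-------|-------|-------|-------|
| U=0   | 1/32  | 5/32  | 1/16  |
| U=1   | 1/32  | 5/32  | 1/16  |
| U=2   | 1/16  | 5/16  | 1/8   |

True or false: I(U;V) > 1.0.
Marginal P(U) (row sums):
  P(U=0) = 1/32 + 5/32 + 1/16 = 1/4
  P(U=1) = 1/32 + 5/32 + 1/16 = 1/4
  P(U=2) = 1/16 + 5/16 + 1/8 = 1/2
Marginal P(V) (column sums):
  P(V=0) = 1/32 + 1/32 + 1/16 = 1/8
  P(V=1) = 5/32 + 5/32 + 5/16 = 5/8
  P(V=2) = 1/16 + 1/16 + 1/8 = 1/4

H(U) = -[(1/4)·log₂(1/4) + (1/4)·log₂(1/4) + (1/2)·log₂(1/2)]
  = 0.5000 + 0.5000 + 0.5000
  = 1.5000 bits
H(V) = -[(1/8)·log₂(1/8) + (5/8)·log₂(5/8) + (1/4)·log₂(1/4)]
  = 0.3750 + 0.4238 + 0.5000
  = 1.2988 bits
H(U,V) = -[(1/32)·log₂(1/32) + (5/32)·log₂(5/32) + (1/16)·log₂(1/16) + (1/32)·log₂(1/32) + (5/32)·log₂(5/32) + (1/16)·log₂(1/16) + (1/16)·log₂(1/16) + (5/16)·log₂(5/16) + (1/8)·log₂(1/8)]
  = 0.1563 + 0.4184 + 0.2500 + 0.1563 + 0.4184 + 0.2500 + 0.2500 + 0.5244 + 0.3750
  = 2.7988 bits

I(U;V) = H(U) + H(V) - H(U,V)
  = 1.5000 + 1.2988 - 2.7988
  = 0.0000 bits

False. I(U;V) = 0.0000 bits, which is ≤ 1.0 bits.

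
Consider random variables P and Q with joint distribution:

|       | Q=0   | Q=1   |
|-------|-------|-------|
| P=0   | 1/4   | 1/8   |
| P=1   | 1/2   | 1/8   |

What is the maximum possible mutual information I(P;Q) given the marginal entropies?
The upper bound on mutual information is I(P;Q) ≤ min(H(P), H(Q)).

Marginal P(P) (row sums):
  P(P=0) = 1/4 + 1/8 = 3/8
  P(P=1) = 1/2 + 1/8 = 5/8
Marginal P(Q) (column sums):
  P(Q=0) = 1/4 + 1/2 = 3/4
  P(Q=1) = 1/8 + 1/8 = 1/4

H(P) = -[(3/8)·log₂(3/8) + (5/8)·log₂(5/8)]
  = 0.5306 + 0.4238
  = 0.9544 bits
H(Q) = -[(3/4)·log₂(3/4) + (1/4)·log₂(1/4)]
  = 0.3113 + 0.5000
  = 0.8113 bits

Maximum possible I(P;Q) = min(0.9544, 0.8113) = 0.8113 bits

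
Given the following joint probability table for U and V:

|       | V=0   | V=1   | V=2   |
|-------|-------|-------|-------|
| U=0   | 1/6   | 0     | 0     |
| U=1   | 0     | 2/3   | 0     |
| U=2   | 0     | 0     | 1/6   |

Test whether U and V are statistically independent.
Marginal P(U) (row sums):
  P(U=0) = 1/6 + 0 + 0 = 1/6
  P(U=1) = 0 + 2/3 + 0 = 2/3
  P(U=2) = 0 + 0 + 1/6 = 1/6
Marginal P(V) (column sums):
  P(V=0) = 1/6 + 0 + 0 = 1/6
  P(V=1) = 0 + 2/3 + 0 = 2/3
  P(V=2) = 0 + 0 + 1/6 = 1/6

U and V are independent iff P(U=i,V=j) = P(U=i)·P(V=j) for every cell.
  P(U=0)·P(V=0) = 1/6 × 1/6 = 1/36, but P(U=0,V=0) = 1/6 ✗

No, U and V are not independent. Quantitatively, I(U;V) > 0:

H(U) = -[(1/6)·log₂(1/6) + (2/3)·log₂(2/3) + (1/6)·log₂(1/6)]
  = 0.4308 + 0.3900 + 0.4308
  = 1.2516 bits
H(V) = -[(1/6)·log₂(1/6) + (2/3)·log₂(2/3) + (1/6)·log₂(1/6)]
  = 0.4308 + 0.3900 + 0.4308
  = 1.2516 bits
H(U,V) = -[(1/6)·log₂(1/6) + (2/3)·log₂(2/3) + (1/6)·log₂(1/6)]
  = 0.4308 + 0.3900 + 0.4308
  = 1.2516 bits
I(U;V) = H(U) + H(V) - H(U,V) = 1.2516 + 1.2516 - 1.2516 = 1.2516 bits > 0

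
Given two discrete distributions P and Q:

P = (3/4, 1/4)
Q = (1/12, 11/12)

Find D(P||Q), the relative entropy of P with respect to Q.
D(P||Q) = Σ P(i) log₂(P(i)/Q(i))
  i=0: (3/4) × log₂((3/4)/(1/12)) = (3/4) × log₂(9) = 2.3774
  i=1: (1/4) × log₂((1/4)/(11/12)) = (1/4) × log₂(3/11) = -0.4686
D(P||Q) = 2.3774 - 0.4686
  = 1.9088 bits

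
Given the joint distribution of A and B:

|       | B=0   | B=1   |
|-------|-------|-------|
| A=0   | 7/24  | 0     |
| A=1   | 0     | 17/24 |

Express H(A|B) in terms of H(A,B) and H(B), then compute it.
H(A|B) = H(A,B) - H(B)

Marginal P(B) (column sums):
  P(B=0) = 7/24 + 0 = 7/24
  P(B=1) = 0 + 17/24 = 17/24

H(A,B) = -[(7/24)·log₂(7/24) + (17/24)·log₂(17/24)]
  = 0.5185 + 0.3524
  = 0.8709 bits
H(B) = -[(7/24)·log₂(7/24) + (17/24)·log₂(17/24)]
  = 0.5185 + 0.3524
  = 0.8709 bits

H(A|B) = 0.8709 - 0.8709 = 0.0000 bits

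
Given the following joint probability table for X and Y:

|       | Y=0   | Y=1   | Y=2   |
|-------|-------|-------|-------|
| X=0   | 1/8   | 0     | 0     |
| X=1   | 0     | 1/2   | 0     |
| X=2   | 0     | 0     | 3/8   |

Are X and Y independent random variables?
Marginal P(X) (row sums):
  P(X=0) = 1/8 + 0 + 0 = 1/8
  P(X=1) = 0 + 1/2 + 0 = 1/2
  P(X=2) = 0 + 0 + 3/8 = 3/8
Marginal P(Y) (column sums):
  P(Y=0) = 1/8 + 0 + 0 = 1/8
  P(Y=1) = 0 + 1/2 + 0 = 1/2
  P(Y=2) = 0 + 0 + 3/8 = 3/8

X and Y are independent iff P(X=i,Y=j) = P(X=i)·P(Y=j) for every cell.
  P(X=0)·P(Y=0) = 1/8 × 1/8 = 1/64, but P(X=0,Y=0) = 1/8 ✗

No, X and Y are not independent. Quantitatively, I(X;Y) > 0:

H(X) = -[(1/8)·log₂(1/8) + (1/2)·log₂(1/2) + (3/8)·log₂(3/8)]
  = 0.3750 + 0.5000 + 0.5306
  = 1.4056 bits
H(Y) = -[(1/8)·log₂(1/8) + (1/2)·log₂(1/2) + (3/8)·log₂(3/8)]
  = 0.3750 + 0.5000 + 0.5306
  = 1.4056 bits
H(X,Y) = -[(1/8)·log₂(1/8) + (1/2)·log₂(1/2) + (3/8)·log₂(3/8)]
  = 0.3750 + 0.5000 + 0.5306
  = 1.4056 bits
I(X;Y) = H(X) + H(Y) - H(X,Y) = 1.4056 + 1.4056 - 1.4056 = 1.4056 bits > 0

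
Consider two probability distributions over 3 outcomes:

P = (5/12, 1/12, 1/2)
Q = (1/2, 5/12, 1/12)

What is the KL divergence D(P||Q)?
D(P||Q) = Σ P(i) log₂(P(i)/Q(i))
  i=0: (5/12) × log₂((5/12)/(1/2)) = (5/12) × log₂(5/6) = -0.1096
  i=1: (1/12) × log₂((1/12)/(5/12)) = (1/12) × log₂(1/5) = -0.1935
  i=2: (1/2) × log₂((1/2)/(1/12)) = (1/2) × log₂(6) = 1.2925
D(P||Q) = -0.1096 - 0.1935 + 1.2925
  = 0.9894 bits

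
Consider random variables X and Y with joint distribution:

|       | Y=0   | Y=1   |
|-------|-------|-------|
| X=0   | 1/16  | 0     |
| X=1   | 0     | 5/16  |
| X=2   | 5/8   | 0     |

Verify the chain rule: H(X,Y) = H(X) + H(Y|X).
Left side:
H(X,Y) = -[(1/16)·log₂(1/16) + (5/16)·log₂(5/16) + (5/8)·log₂(5/8)]
  = 0.2500 + 0.5244 + 0.4238
  = 1.1982 bits

Right side:
Marginal P(X) (row sums):
  P(X=0) = 1/16 + 0 = 1/16
  P(X=1) = 0 + 5/16 = 5/16
  P(X=2) = 5/8 + 0 = 5/8
H(X) = -[(1/16)·log₂(1/16) + (5/16)·log₂(5/16) + (5/8)·log₂(5/8)]
  = 0.2500 + 0.5244 + 0.4238
  = 1.1982 bits
H(Y|X) = -Σ P(X,Y)·log₂ P(Y|X), where P(Y|X) = P(X,Y) / P(X)
  (cells with P(X,Y) = 0 contribute 0)
  (X=0,Y=0): P(Y|X) = (1/16)/(1/16) = 1;  -(1/16)·log₂(1) = 0.0000
  (X=1,Y=1): P(Y|X) = (5/16)/(5/16) = 1;  -(5/16)·log₂(1) = 0.0000
  (X=2,Y=0): P(Y|X) = (5/8)/(5/8) = 1;  -(5/8)·log₂(1) = 0.0000
H(Y|X) = 0.0000 + 0.0000 + 0.0000
  = 0.0000 bits
H(X) + H(Y|X) = 1.1982 + 0.0000 = 1.1982 bits

Both sides equal 1.1982 bits, so the chain rule holds ✓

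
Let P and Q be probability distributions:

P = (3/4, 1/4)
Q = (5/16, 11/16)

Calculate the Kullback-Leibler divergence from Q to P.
D(P||Q) = Σ P(i) log₂(P(i)/Q(i))
  i=0: (3/4) × log₂((3/4)/(5/16)) = (3/4) × log₂(12/5) = 0.9473
  i=1: (1/4) × log₂((1/4)/(11/16)) = (1/4) × log₂(4/11) = -0.3649
D(P||Q) = 0.9473 - 0.3649
  = 0.5824 bits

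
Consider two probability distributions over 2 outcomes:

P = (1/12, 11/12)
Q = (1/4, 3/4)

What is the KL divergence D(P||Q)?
D(P||Q) = Σ P(i) log₂(P(i)/Q(i))
  i=0: (1/12) × log₂((1/12)/(1/4)) = (1/12) × log₂(1/3) = -0.1321
  i=1: (11/12) × log₂((11/12)/(3/4)) = (11/12) × log₂(11/9) = 0.2654
D(P||Q) = -0.1321 + 0.2654
  = 0.1333 bits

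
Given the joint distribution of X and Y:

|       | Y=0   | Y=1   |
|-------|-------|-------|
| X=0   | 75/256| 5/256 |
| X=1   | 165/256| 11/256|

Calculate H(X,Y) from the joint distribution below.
H(X,Y) = -Σ P(X,Y) log₂ P(X,Y), summed over the non-zero cells:
H(X,Y) = -[(75/256)·log₂(75/256) + (5/256)·log₂(5/256) + (165/256)·log₂(165/256) + (11/256)·log₂(11/256)]
  = 0.5189 + 0.1109 + 0.4084 + 0.1951
  = 1.2333 bits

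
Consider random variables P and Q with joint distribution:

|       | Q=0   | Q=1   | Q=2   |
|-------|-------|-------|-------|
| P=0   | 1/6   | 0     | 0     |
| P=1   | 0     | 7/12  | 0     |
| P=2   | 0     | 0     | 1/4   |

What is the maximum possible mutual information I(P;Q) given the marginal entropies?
The upper bound on mutual information is I(P;Q) ≤ min(H(P), H(Q)).

Marginal P(P) (row sums):
  P(P=0) = 1/6 + 0 + 0 = 1/6
  P(P=1) = 0 + 7/12 + 0 = 7/12
  P(P=2) = 0 + 0 + 1/4 = 1/4
Marginal P(Q) (column sums):
  P(Q=0) = 1/6 + 0 + 0 = 1/6
  P(Q=1) = 0 + 7/12 + 0 = 7/12
  P(Q=2) = 0 + 0 + 1/4 = 1/4

H(P) = -[(1/6)·log₂(1/6) + (7/12)·log₂(7/12) + (1/4)·log₂(1/4)]
  = 0.4308 + 0.4536 + 0.5000
  = 1.3844 bits
H(Q) = -[(1/6)·log₂(1/6) + (7/12)·log₂(7/12) + (1/4)·log₂(1/4)]
  = 0.4308 + 0.4536 + 0.5000
  = 1.3844 bits

Maximum possible I(P;Q) = min(1.3844, 1.3844) = 1.3844 bits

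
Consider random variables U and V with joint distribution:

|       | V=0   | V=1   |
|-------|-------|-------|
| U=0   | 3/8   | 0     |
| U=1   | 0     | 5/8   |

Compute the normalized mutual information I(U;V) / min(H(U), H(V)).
Marginal P(U) (row sums):
  P(U=0) = 3/8 + 0 = 3/8
  P(U=1) = 0 + 5/8 = 5/8
Marginal P(V) (column sums):
  P(V=0) = 3/8 + 0 = 3/8
  P(V=1) = 0 + 5/8 = 5/8

H(U) = -[(3/8)·log₂(3/8) + (5/8)·log₂(5/8)]
  = 0.5306 + 0.4238
  = 0.9544 bits
H(V) = -[(3/8)·log₂(3/8) + (5/8)·log₂(5/8)]
  = 0.5306 + 0.4238
  = 0.9544 bits
H(U,V) = -[(3/8)·log₂(3/8) + (5/8)·log₂(5/8)]
  = 0.5306 + 0.4238
  = 0.9544 bits

I(U;V) = H(U) + H(V) - H(U,V)
  = 0.9544 + 0.9544 - 0.9544
  = 0.9544 bits

min(H(U), H(V)) = min(0.9544, 0.9544) = 0.9544 bits
Normalized MI = 0.9544 / 0.9544 = 1.0000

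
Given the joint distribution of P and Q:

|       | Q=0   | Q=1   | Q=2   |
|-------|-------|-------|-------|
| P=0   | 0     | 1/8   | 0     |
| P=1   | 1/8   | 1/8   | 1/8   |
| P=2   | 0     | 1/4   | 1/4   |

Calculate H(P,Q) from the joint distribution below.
H(P,Q) = -Σ P(P,Q) log₂ P(P,Q), summed over the non-zero cells:
H(P,Q) = -[(1/8)·log₂(1/8) + (1/8)·log₂(1/8) + (1/8)·log₂(1/8) + (1/8)·log₂(1/8) + (1/4)·log₂(1/4) + (1/4)·log₂(1/4)]
  = 0.3750 + 0.3750 + 0.3750 + 0.3750 + 0.5000 + 0.5000
  = 2.5000 bits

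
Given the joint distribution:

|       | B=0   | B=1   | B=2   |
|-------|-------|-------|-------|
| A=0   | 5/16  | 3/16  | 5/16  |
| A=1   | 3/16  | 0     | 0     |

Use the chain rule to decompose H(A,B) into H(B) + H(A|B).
By the chain rule: H(A,B) = H(B) + H(A|B)

Marginal P(B) (column sums):
  P(B=0) = 5/16 + 3/16 = 1/2
  P(B=1) = 3/16 + 0 = 3/16
  P(B=2) = 5/16 + 0 = 5/16
H(B) = -[(1/2)·log₂(1/2) + (3/16)·log₂(3/16) + (5/16)·log₂(5/16)]
  = 0.5000 + 0.4528 + 0.5244
  = 1.4772 bits
H(A|B) = -Σ P(A,B)·log₂ P(A|B), where P(A|B) = P(A,B) / P(B)
  (cells with P(A,B) = 0 contribute 0)
  (A=0,B=0): P(A|B) = (5/16)/(1/2) = 5/8;  -(5/16)·log₂(5/8) = 0.2119
  (A=0,B=1): P(A|B) = (3/16)/(3/16) = 1;  -(3/16)·log₂(1) = 0.0000
  (A=0,B=2): P(A|B) = (5/16)/(5/16) = 1;  -(5/16)·log₂(1) = 0.0000
  (A=1,B=0): P(A|B) = (3/16)/(1/2) = 3/8;  -(3/16)·log₂(3/8) = 0.2653
H(A|B) = 0.2119 + 0.0000 + 0.0000 + 0.2653
  = 0.4772 bits

H(A,B) = H(B) + H(A|B) = 1.4772 + 0.4772 = 1.9544 bits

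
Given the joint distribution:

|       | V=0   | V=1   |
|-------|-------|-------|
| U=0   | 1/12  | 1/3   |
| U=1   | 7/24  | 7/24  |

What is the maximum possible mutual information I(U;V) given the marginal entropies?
The upper bound on mutual information is I(U;V) ≤ min(H(U), H(V)).

Marginal P(U) (row sums):
  P(U=0) = 1/12 + 1/3 = 5/12
  P(U=1) = 7/24 + 7/24 = 7/12
Marginal P(V) (column sums):
  P(V=0) = 1/12 + 7/24 = 3/8
  P(V=1) = 1/3 + 7/24 = 5/8

H(U) = -[(5/12)·log₂(5/12) + (7/12)·log₂(7/12)]
  = 0.5263 + 0.4536
  = 0.9799 bits
H(V) = -[(3/8)·log₂(3/8) + (5/8)·log₂(5/8)]
  = 0.5306 + 0.4238
  = 0.9544 bits

Maximum possible I(U;V) = min(0.9799, 0.9544) = 0.9544 bits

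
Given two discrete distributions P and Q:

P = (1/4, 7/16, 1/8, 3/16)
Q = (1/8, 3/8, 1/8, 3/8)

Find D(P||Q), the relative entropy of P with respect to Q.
D(P||Q) = Σ P(i) log₂(P(i)/Q(i))
  i=0: (1/4) × log₂((1/4)/(1/8)) = (1/4) × log₂(2) = 0.2500
  i=1: (7/16) × log₂((7/16)/(3/8)) = (7/16) × log₂(7/6) = 0.0973
  i=2: (1/8) × log₂((1/8)/(1/8)) = (1/8) × log₂(1) = 0.0000
  i=3: (3/16) × log₂((3/16)/(3/8)) = (3/16) × log₂(1/2) = -0.1875
D(P||Q) = 0.2500 + 0.0973 + 0.0000 - 0.1875
  = 0.1598 bits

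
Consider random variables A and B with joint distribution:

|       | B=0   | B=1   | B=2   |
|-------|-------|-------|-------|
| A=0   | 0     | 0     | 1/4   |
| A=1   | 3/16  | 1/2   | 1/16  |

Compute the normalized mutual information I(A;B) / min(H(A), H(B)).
Marginal P(A) (row sums):
  P(A=0) = 0 + 0 + 1/4 = 1/4
  P(A=1) = 3/16 + 1/2 + 1/16 = 3/4
Marginal P(B) (column sums):
  P(B=0) = 0 + 3/16 = 3/16
  P(B=1) = 0 + 1/2 = 1/2
  P(B=2) = 1/4 + 1/16 = 5/16

H(A) = -[(1/4)·log₂(1/4) + (3/4)·log₂(3/4)]
  = 0.5000 + 0.3113
  = 0.8113 bits
H(B) = -[(3/16)·log₂(3/16) + (1/2)·log₂(1/2) + (5/16)·log₂(5/16)]
  = 0.4528 + 0.5000 + 0.5244
  = 1.4772 bits
H(A,B) = -[(1/4)·log₂(1/4) + (3/16)·log₂(3/16) + (1/2)·log₂(1/2) + (1/16)·log₂(1/16)]
  = 0.5000 + 0.4528 + 0.5000 + 0.2500
  = 1.7028 bits

I(A;B) = H(A) + H(B) - H(A,B)
  = 0.8113 + 1.4772 - 1.7028
  = 0.5857 bits

min(H(A), H(B)) = min(0.8113, 1.4772) = 0.8113 bits
Normalized MI = 0.5857 / 0.8113 = 0.7219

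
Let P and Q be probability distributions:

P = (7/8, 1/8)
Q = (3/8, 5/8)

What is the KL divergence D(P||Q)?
D(P||Q) = Σ P(i) log₂(P(i)/Q(i))
  i=0: (7/8) × log₂((7/8)/(3/8)) = (7/8) × log₂(7/3) = 1.0696
  i=1: (1/8) × log₂((1/8)/(5/8)) = (1/8) × log₂(1/5) = -0.2902
D(P||Q) = 1.0696 - 0.2902
  = 0.7794 bits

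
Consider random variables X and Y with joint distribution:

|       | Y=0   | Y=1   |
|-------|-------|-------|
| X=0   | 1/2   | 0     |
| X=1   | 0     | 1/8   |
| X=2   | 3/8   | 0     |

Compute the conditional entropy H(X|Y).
Marginal P(Y) (column sums):
  P(Y=0) = 1/2 + 0 + 3/8 = 7/8
  P(Y=1) = 0 + 1/8 + 0 = 1/8

H(X|Y) = -Σ P(X,Y)·log₂ P(X|Y), where P(X|Y) = P(X,Y) / P(Y)
  (cells with P(X,Y) = 0 contribute 0)
  (X=0,Y=0): P(X|Y) = (1/2)/(7/8) = 4/7;  -(1/2)·log₂(4/7) = 0.4037
  (X=1,Y=1): P(X|Y) = (1/8)/(1/8) = 1;  -(1/8)·log₂(1) = 0.0000
  (X=2,Y=0): P(X|Y) = (3/8)/(7/8) = 3/7;  -(3/8)·log₂(3/7) = 0.4584
H(X|Y) = 0.4037 + 0.0000 + 0.4584
  = 0.8621 bits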